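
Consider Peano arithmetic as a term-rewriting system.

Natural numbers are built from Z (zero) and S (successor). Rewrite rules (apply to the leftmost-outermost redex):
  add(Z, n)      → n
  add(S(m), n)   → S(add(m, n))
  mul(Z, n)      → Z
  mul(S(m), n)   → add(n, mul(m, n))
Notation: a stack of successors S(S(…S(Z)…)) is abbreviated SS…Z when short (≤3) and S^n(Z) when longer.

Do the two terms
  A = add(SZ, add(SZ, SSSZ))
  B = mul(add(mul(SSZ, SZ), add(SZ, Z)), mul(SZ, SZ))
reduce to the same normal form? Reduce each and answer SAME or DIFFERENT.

Term A:
  start: add(SZ, add(SZ, SSSZ))
  [1] S(add(Z, add(SZ, SSSZ)))
  [2] S(add(SZ, SSSZ))
  [3] S(S(add(Z, SSSZ)))
  [4] S^5(Z)

Term B:
  start: mul(add(mul(SSZ, SZ), add(SZ, Z)), mul(SZ, SZ))
  [1] mul(add(add(SZ, mul(SZ, SZ)), add(SZ, Z)), mul(SZ, SZ))
  [2] mul(add(S(add(Z, mul(SZ, SZ))), add(SZ, Z)), mul(SZ, SZ))
  [3] mul(S(add(add(Z, mul(SZ, SZ)), add(SZ, Z))), mul(SZ, SZ))
  [4] add(mul(SZ, SZ), mul(add(add(Z, mul(SZ, SZ)), add(SZ, Z)), mul(SZ, SZ)))
  [5] add(add(SZ, mul(Z, SZ)), mul(add(add(Z, mul(SZ, SZ)), add(SZ, Z)), mul(SZ, SZ)))
  [6] add(S(add(Z, mul(Z, SZ))), mul(add(add(Z, mul(SZ, SZ)), add(SZ, Z)), mul(SZ, SZ)))
  [7] S(add(add(Z, mul(Z, SZ)), mul(add(add(Z, mul(SZ, SZ)), add(SZ, Z)), mul(SZ, SZ))))
  [8] S(add(mul(Z, SZ), mul(add(add(Z, mul(SZ, SZ)), add(SZ, Z)), mul(SZ, SZ))))
  [9] S(add(Z, mul(add(add(Z, mul(SZ, SZ)), add(SZ, Z)), mul(SZ, SZ))))
  [10] S(mul(add(add(Z, mul(SZ, SZ)), add(SZ, Z)), mul(SZ, SZ)))
  [11] S(mul(add(mul(SZ, SZ), add(SZ, Z)), mul(SZ, SZ)))
  [12] S(mul(add(add(SZ, mul(Z, SZ)), add(SZ, Z)), mul(SZ, SZ)))
  [13] S(mul(add(S(add(Z, mul(Z, SZ))), add(SZ, Z)), mul(SZ, SZ)))
  [14] S(mul(S(add(add(Z, mul(Z, SZ)), add(SZ, Z))), mul(SZ, SZ)))
  [15] S(add(mul(SZ, SZ), mul(add(add(Z, mul(Z, SZ)), add(SZ, Z)), mul(SZ, SZ))))
  [16] S(add(add(SZ, mul(Z, SZ)), mul(add(add(Z, mul(Z, SZ)), add(SZ, Z)), mul(SZ, SZ))))
  [17] S(add(S(add(Z, mul(Z, SZ))), mul(add(add(Z, mul(Z, SZ)), add(SZ, Z)), mul(SZ, SZ))))
  [18] S(S(add(add(Z, mul(Z, SZ)), mul(add(add(Z, mul(Z, SZ)), add(SZ, Z)), mul(SZ, SZ)))))
  [19] S(S(add(mul(Z, SZ), mul(add(add(Z, mul(Z, SZ)), add(SZ, Z)), mul(SZ, SZ)))))
  [20] S(S(add(Z, mul(add(add(Z, mul(Z, SZ)), add(SZ, Z)), mul(SZ, SZ)))))
  [21] S(S(mul(add(add(Z, mul(Z, SZ)), add(SZ, Z)), mul(SZ, SZ))))
  [22] S(S(mul(add(mul(Z, SZ), add(SZ, Z)), mul(SZ, SZ))))
  [23] S(S(mul(add(Z, add(SZ, Z)), mul(SZ, SZ))))
  [24] S(S(mul(add(SZ, Z), mul(SZ, SZ))))
  [25] S(S(mul(S(add(Z, Z)), mul(SZ, SZ))))
  [26] S(S(add(mul(SZ, SZ), mul(add(Z, Z), mul(SZ, SZ)))))
  [27] S(S(add(add(SZ, mul(Z, SZ)), mul(add(Z, Z), mul(SZ, SZ)))))
  [28] S(S(add(S(add(Z, mul(Z, SZ))), mul(add(Z, Z), mul(SZ, SZ)))))
  [29] S(S(S(add(add(Z, mul(Z, SZ)), mul(add(Z, Z), mul(SZ, SZ))))))
  [30] S(S(S(add(mul(Z, SZ), mul(add(Z, Z), mul(SZ, SZ))))))
  [31] S(S(S(add(Z, mul(add(Z, Z), mul(SZ, SZ))))))
  [32] S(S(S(mul(add(Z, Z), mul(SZ, SZ)))))
  [33] S(S(S(mul(Z, mul(SZ, SZ)))))
  [34] SSSZ

Answer: DIFFERENT — A ⇓ S^5(Z), B ⇓ SSSZ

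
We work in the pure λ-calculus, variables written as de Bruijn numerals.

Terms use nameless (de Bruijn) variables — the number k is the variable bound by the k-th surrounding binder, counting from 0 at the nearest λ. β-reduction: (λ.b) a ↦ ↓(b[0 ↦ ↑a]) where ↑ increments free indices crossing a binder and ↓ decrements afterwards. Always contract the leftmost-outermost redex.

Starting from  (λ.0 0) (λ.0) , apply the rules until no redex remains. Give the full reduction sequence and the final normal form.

  start: (λ.0 0) (λ.0)
  [1] (λ.0) (λ.0)
  [2] λ.0

Answer: normal form = λ.0  (in 2 steps)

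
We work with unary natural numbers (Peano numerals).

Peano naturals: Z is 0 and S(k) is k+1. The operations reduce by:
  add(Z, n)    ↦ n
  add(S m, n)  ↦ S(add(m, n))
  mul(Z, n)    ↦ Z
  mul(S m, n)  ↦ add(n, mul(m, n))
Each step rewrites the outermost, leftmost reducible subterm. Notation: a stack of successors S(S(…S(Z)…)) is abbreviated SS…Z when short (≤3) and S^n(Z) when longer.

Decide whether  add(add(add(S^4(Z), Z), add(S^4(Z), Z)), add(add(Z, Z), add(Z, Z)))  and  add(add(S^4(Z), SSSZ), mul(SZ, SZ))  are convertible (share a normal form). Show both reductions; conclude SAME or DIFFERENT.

Term A:
  start: add(add(add(S^4(Z), Z), add(S^4(Z), Z)), add(add(Z, Z), add(Z, Z)))
  [1] add(add(S(add(SSSZ, Z)), add(S^4(Z), Z)), add(add(Z, Z), add(Z, Z)))
  [2] add(S(add(add(SSSZ, Z), add(S^4(Z), Z))), add(add(Z, Z), add(Z, Z)))
  [3] S(add(add(add(SSSZ, Z), add(S^4(Z), Z)), add(add(Z, Z), add(Z, Z))))
  [4] S(add(add(S(add(SSZ, Z)), add(S^4(Z), Z)), add(add(Z, Z), add(Z, Z))))
  [5] S(add(S(add(add(SSZ, Z), add(S^4(Z), Z))), add(add(Z, Z), add(Z, Z))))
  [6] S(S(add(add(add(SSZ, Z), add(S^4(Z), Z)), add(add(Z, Z), add(Z, Z)))))
  [7] S(S(add(add(S(add(SZ, Z)), add(S^4(Z), Z)), add(add(Z, Z), add(Z, Z)))))
  [8] S(S(add(S(add(add(SZ, Z), add(S^4(Z), Z))), add(add(Z, Z), add(Z, Z)))))
  [9] S(S(S(add(add(add(SZ, Z), add(S^4(Z), Z)), add(add(Z, Z), add(Z, Z))))))
  [10] S(S(S(add(add(S(add(Z, Z)), add(S^4(Z), Z)), add(add(Z, Z), add(Z, Z))))))
  [11] S(S(S(add(S(add(add(Z, Z), add(S^4(Z), Z))), add(add(Z, Z), add(Z, Z))))))
  [12] S(S(S(S(add(add(add(Z, Z), add(S^4(Z), Z)), add(add(Z, Z), add(Z, Z)))))))
  [13] S(S(S(S(add(add(Z, add(S^4(Z), Z)), add(add(Z, Z), add(Z, Z)))))))
  [14] S(S(S(S(add(add(S^4(Z), Z), add(add(Z, Z), add(Z, Z)))))))
  [15] S(S(S(S(add(S(add(SSSZ, Z)), add(add(Z, Z), add(Z, Z)))))))
  [16] S(S(S(S(S(add(add(SSSZ, Z), add(add(Z, Z), add(Z, Z))))))))
  [17] S(S(S(S(S(add(S(add(SSZ, Z)), add(add(Z, Z), add(Z, Z))))))))
  [18] S(S(S(S(S(S(add(add(SSZ, Z), add(add(Z, Z), add(Z, Z)))))))))
  [19] S(S(S(S(S(S(add(S(add(SZ, Z)), add(add(Z, Z), add(Z, Z)))))))))
  [20] S(S(S(S(S(S(S(add(add(SZ, Z), add(add(Z, Z), add(Z, Z))))))))))
  [21] S(S(S(S(S(S(S(add(S(add(Z, Z)), add(add(Z, Z), add(Z, Z))))))))))
  [22] S(S(S(S(S(S(S(S(add(add(Z, Z), add(add(Z, Z), add(Z, Z)))))))))))
  [23] S(S(S(S(S(S(S(S(add(Z, add(add(Z, Z), add(Z, Z)))))))))))
  [24] S(S(S(S(S(S(S(S(add(add(Z, Z), add(Z, Z))))))))))
  [25] S(S(S(S(S(S(S(S(add(Z, add(Z, Z))))))))))
  [26] S(S(S(S(S(S(S(S(add(Z, Z)))))))))
  [27] S^8(Z)

Term B:
  start: add(add(S^4(Z), SSSZ), mul(SZ, SZ))
  [1] add(S(add(SSSZ, SSSZ)), mul(SZ, SZ))
  [2] S(add(add(SSSZ, SSSZ), mul(SZ, SZ)))
  [3] S(add(S(add(SSZ, SSSZ)), mul(SZ, SZ)))
  [4] S(S(add(add(SSZ, SSSZ), mul(SZ, SZ))))
  [5] S(S(add(S(add(SZ, SSSZ)), mul(SZ, SZ))))
  [6] S(S(S(add(add(SZ, SSSZ), mul(SZ, SZ)))))
  [7] S(S(S(add(S(add(Z, SSSZ)), mul(SZ, SZ)))))
  [8] S(S(S(S(add(add(Z, SSSZ), mul(SZ, SZ))))))
  [9] S(S(S(S(add(SSSZ, mul(SZ, SZ))))))
  [10] S(S(S(S(S(add(SSZ, mul(SZ, SZ)))))))
  [11] S(S(S(S(S(S(add(SZ, mul(SZ, SZ))))))))
  [12] S(S(S(S(S(S(S(add(Z, mul(SZ, SZ)))))))))
  [13] S(S(S(S(S(S(S(mul(SZ, SZ))))))))
  [14] S(S(S(S(S(S(S(add(SZ, mul(Z, SZ)))))))))
  [15] S(S(S(S(S(S(S(S(add(Z, mul(Z, SZ))))))))))
  [16] S(S(S(S(S(S(S(S(mul(Z, SZ)))))))))
  [17] S^8(Z)

Answer: SAME — A ⇓ S^8(Z), B ⇓ S^8(Z)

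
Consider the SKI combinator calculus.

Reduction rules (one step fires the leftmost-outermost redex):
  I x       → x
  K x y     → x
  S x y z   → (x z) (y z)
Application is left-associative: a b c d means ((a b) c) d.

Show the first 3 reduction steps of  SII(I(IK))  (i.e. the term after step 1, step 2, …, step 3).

  start: SII(I(IK))
  [1] I(I(IK))(I(I(IK)))
  [2] I(IK)(I(I(IK)))
  [3] IK(I(I(IK)))

Answer: after 3 steps: IK(I(I(IK)))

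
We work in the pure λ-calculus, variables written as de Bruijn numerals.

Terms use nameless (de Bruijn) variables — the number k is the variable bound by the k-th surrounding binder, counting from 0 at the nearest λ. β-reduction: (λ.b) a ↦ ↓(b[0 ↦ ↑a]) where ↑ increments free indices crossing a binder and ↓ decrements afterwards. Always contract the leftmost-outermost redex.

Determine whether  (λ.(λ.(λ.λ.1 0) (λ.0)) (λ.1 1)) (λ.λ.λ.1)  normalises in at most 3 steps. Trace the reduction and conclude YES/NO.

  start: (λ.(λ.(λ.λ.1 0) (λ.0)) (λ.1 1)) (λ.λ.λ.1)
  step 1: (λ.(λ.λ.1 0) (λ.0)) (λ.(λ.λ.λ.1) (λ.λ.λ.1))
  step 2: (λ.λ.1 0) (λ.0)
  step 3: λ.(λ.0) 0

Answer: NO — after 3 steps the term is λ.(λ.0) 0, not yet normal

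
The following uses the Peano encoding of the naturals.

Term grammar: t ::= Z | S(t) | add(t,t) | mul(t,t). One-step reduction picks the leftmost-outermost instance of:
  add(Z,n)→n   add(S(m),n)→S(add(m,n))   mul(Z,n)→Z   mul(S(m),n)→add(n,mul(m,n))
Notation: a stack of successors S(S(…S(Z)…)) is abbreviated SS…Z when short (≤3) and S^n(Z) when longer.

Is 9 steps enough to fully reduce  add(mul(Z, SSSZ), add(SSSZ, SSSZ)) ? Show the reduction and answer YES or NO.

  start: add(mul(Z, SSSZ), add(SSSZ, SSSZ))
  step 1: add(Z, add(SSSZ, SSSZ))
  step 2: add(SSSZ, SSSZ)
  step 3: S(add(SSZ, SSSZ))
  step 4: S(S(add(SZ, SSSZ)))
  step 5: S(S(S(add(Z, SSSZ))))
  step 6: S^6(Z)

Answer: YES — reaches normal form S^6(Z) in 6 ≤ 9 steps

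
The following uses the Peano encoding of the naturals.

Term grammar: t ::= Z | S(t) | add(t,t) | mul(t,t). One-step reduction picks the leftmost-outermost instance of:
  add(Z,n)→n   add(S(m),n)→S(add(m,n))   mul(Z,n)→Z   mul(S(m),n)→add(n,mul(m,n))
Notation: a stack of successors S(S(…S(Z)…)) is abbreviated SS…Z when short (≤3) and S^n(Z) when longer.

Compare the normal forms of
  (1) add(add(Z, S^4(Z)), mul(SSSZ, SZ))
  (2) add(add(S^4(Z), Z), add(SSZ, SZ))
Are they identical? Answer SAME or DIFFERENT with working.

Term A:
  start: add(add(Z, S^4(Z)), mul(SSSZ, SZ))
  step 1: add(S^4(Z), mul(SSSZ, SZ))
  step 2: S(add(SSSZ, mul(SSSZ, SZ)))
  step 3: S(S(add(SSZ, mul(SSSZ, SZ))))
  step 4: S(S(S(add(SZ, mul(SSSZ, SZ)))))
  step 5: S(S(S(S(add(Z, mul(SSSZ, SZ))))))
  step 6: S(S(S(S(mul(SSSZ, SZ)))))
  step 7: S(S(S(S(add(SZ, mul(SSZ, SZ))))))
  step 8: S(S(S(S(S(add(Z, mul(SSZ, SZ)))))))
  step 9: S(S(S(S(S(mul(SSZ, SZ))))))
  step 10: S(S(S(S(S(add(SZ, mul(SZ, SZ)))))))
  step 11: S(S(S(S(S(S(add(Z, mul(SZ, SZ))))))))
  step 12: S(S(S(S(S(S(mul(SZ, SZ)))))))
  step 13: S(S(S(S(S(S(add(SZ, mul(Z, SZ))))))))
  step 14: S(S(S(S(S(S(S(add(Z, mul(Z, SZ)))))))))
  step 15: S(S(S(S(S(S(S(mul(Z, SZ))))))))
  step 16: S^7(Z)

Term B:
  start: add(add(S^4(Z), Z), add(SSZ, SZ))
  step 1: add(S(add(SSSZ, Z)), add(SSZ, SZ))
  step 2: S(add(add(SSSZ, Z), add(SSZ, SZ)))
  step 3: S(add(S(add(SSZ, Z)), add(SSZ, SZ)))
  step 4: S(S(add(add(SSZ, Z), add(SSZ, SZ))))
  step 5: S(S(add(S(add(SZ, Z)), add(SSZ, SZ))))
  step 6: S(S(S(add(add(SZ, Z), add(SSZ, SZ)))))
  step 7: S(S(S(add(S(add(Z, Z)), add(SSZ, SZ)))))
  step 8: S(S(S(S(add(add(Z, Z), add(SSZ, SZ))))))
  step 9: S(S(S(S(add(Z, add(SSZ, SZ))))))
  step 10: S(S(S(S(add(SSZ, SZ)))))
  step 11: S(S(S(S(S(add(SZ, SZ))))))
  step 12: S(S(S(S(S(S(add(Z, SZ)))))))
  step 13: S^7(Z)

Answer: SAME — A ⇓ S^7(Z), B ⇓ S^7(Z)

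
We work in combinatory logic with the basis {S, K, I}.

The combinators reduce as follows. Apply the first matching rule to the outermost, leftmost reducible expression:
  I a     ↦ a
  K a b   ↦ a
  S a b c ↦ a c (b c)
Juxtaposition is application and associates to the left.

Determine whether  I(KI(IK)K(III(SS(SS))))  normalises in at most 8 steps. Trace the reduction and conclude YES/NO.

  start: I(KI(IK)K(III(SS(SS))))
  step 1: KI(IK)K(III(SS(SS)))
  step 2: IK(III(SS(SS)))
  step 3: K(III(SS(SS)))
  step 4: K(II(SS(SS)))
  step 5: K(I(SS(SS)))
  step 6: K(SS(SS))

Answer: YES — reaches normal form K(SS(SS)) in 6 ≤ 8 steps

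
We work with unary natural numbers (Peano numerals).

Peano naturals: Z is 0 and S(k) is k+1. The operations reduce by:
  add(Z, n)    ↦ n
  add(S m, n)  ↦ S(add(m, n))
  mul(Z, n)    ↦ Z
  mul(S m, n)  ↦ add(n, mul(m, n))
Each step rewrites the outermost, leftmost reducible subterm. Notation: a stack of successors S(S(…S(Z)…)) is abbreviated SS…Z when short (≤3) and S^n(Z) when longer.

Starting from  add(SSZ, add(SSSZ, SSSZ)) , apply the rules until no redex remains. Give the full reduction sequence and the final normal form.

  start: add(SSZ, add(SSSZ, SSSZ))
  →1  S(add(SZ, add(SSSZ, SSSZ)))
  →2  S(S(add(Z, add(SSSZ, SSSZ))))
  →3  S(S(add(SSSZ, SSSZ)))
  →4  S(S(S(add(SSZ, SSSZ))))
  →5  S(S(S(S(add(SZ, SSSZ)))))
  →6  S(S(S(S(S(add(Z, SSSZ))))))
  →7  S^8(Z)

Answer: normal form = S^8(Z)  (in 7 steps)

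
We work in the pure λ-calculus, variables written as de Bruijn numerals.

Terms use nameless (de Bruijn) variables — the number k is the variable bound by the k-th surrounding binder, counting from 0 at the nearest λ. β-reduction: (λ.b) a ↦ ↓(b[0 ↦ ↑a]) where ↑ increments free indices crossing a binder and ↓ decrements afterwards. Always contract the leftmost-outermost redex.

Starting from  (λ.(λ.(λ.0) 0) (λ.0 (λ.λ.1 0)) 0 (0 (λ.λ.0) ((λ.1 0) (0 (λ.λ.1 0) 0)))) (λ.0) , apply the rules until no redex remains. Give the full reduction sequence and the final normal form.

Answer: normal form = λ.0  (in 9 steps)

Derivation:
  start: (λ.(λ.(λ.0) 0) (λ.0 (λ.λ.1 0)) 0 (0 (λ.λ.0) ((λ.1 0) (0 (λ.λ.1 0) 0)))) (λ.0)
  [1] (λ.(λ.0) 0) (λ.0 (λ.λ.1 0)) (λ.0) ((λ.0) (λ.λ.0) ((λ.(λ.0) 0) ((λ.0) (λ.λ.1 0) (λ.0))))
  [2] (λ.0) (λ.0 (λ.λ.1 0)) (λ.0) ((λ.0) (λ.λ.0) ((λ.(λ.0) 0) ((λ.0) (λ.λ.1 0) (λ.0))))
  [3] (λ.0 (λ.λ.1 0)) (λ.0) ((λ.0) (λ.λ.0) ((λ.(λ.0) 0) ((λ.0) (λ.λ.1 0) (λ.0))))
  [4] (λ.0) (λ.λ.1 0) ((λ.0) (λ.λ.0) ((λ.(λ.0) 0) ((λ.0) (λ.λ.1 0) (λ.0))))
  [5] (λ.λ.1 0) ((λ.0) (λ.λ.0) ((λ.(λ.0) 0) ((λ.0) (λ.λ.1 0) (λ.0))))
  [6] λ.(λ.0) (λ.λ.0) ((λ.(λ.0) 0) ((λ.0) (λ.λ.1 0) (λ.0))) 0
  [7] λ.(λ.λ.0) ((λ.(λ.0) 0) ((λ.0) (λ.λ.1 0) (λ.0))) 0
  [8] λ.(λ.0) 0
  [9] λ.0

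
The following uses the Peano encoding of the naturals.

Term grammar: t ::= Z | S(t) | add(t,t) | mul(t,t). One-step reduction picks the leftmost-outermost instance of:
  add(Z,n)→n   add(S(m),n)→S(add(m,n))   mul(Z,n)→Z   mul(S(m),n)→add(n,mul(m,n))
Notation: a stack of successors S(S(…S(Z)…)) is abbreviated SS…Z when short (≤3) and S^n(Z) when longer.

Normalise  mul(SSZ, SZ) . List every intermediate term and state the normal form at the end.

Answer: normal form = SSZ  (in 7 steps)

Derivation:
  start: mul(SSZ, SZ)
  step 1: add(SZ, mul(SZ, SZ))
  step 2: S(add(Z, mul(SZ, SZ)))
  step 3: S(mul(SZ, SZ))
  step 4: S(add(SZ, mul(Z, SZ)))
  step 5: S(S(add(Z, mul(Z, SZ))))
  step 6: S(S(mul(Z, SZ)))
  step 7: SSZ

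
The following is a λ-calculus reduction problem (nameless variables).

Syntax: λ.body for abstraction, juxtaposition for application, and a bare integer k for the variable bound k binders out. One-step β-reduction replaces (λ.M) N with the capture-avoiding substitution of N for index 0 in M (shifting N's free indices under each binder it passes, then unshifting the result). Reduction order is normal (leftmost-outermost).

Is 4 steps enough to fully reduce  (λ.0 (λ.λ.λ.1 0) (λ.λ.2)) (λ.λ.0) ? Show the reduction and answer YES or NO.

Answer: YES — reaches normal form λ.λ.λ.λ.0 in 3 ≤ 4 steps

Derivation:
  start: (λ.0 (λ.λ.λ.1 0) (λ.λ.2)) (λ.λ.0)
  [1] (λ.λ.0) (λ.λ.λ.1 0) (λ.λ.λ.λ.0)
  [2] (λ.0) (λ.λ.λ.λ.0)
  [3] λ.λ.λ.λ.0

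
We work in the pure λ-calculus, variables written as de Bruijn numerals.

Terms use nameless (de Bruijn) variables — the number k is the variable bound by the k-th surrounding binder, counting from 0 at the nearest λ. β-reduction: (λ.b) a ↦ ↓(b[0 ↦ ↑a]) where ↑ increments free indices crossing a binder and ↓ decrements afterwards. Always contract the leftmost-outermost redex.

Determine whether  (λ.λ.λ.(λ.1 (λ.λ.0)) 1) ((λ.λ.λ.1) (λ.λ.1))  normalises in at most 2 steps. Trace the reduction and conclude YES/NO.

Answer: YES — reaches normal form λ.λ.0 (λ.λ.0) in 2 ≤ 2 steps

Working:
  start: (λ.λ.λ.(λ.1 (λ.λ.0)) 1) ((λ.λ.λ.1) (λ.λ.1))
  step 1: λ.λ.(λ.1 (λ.λ.0)) 1
  step 2: λ.λ.0 (λ.λ.0)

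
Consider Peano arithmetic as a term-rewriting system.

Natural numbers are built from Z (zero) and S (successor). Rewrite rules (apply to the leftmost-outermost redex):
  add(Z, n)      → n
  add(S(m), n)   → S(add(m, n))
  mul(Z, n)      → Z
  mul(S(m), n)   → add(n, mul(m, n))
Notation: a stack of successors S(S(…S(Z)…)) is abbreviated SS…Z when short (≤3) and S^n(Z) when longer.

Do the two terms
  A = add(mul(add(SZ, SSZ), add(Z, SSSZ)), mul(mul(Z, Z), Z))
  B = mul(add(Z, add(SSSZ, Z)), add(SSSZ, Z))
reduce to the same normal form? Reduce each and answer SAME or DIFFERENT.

Term A:
  start: add(mul(add(SZ, SSZ), add(Z, SSSZ)), mul(mul(Z, Z), Z))
  →1  add(mul(S(add(Z, SSZ)), add(Z, SSSZ)), mul(mul(Z, Z), Z))
  →2  add(add(add(Z, SSSZ), mul(add(Z, SSZ), add(Z, SSSZ))), mul(mul(Z, Z), Z))
  →3  add(add(SSSZ, mul(add(Z, SSZ), add(Z, SSSZ))), mul(mul(Z, Z), Z))
  →4  add(S(add(SSZ, mul(add(Z, SSZ), add(Z, SSSZ)))), mul(mul(Z, Z), Z))
  →5  S(add(add(SSZ, mul(add(Z, SSZ), add(Z, SSSZ))), mul(mul(Z, Z), Z)))
  →6  S(add(S(add(SZ, mul(add(Z, SSZ), add(Z, SSSZ)))), mul(mul(Z, Z), Z)))
  →7  S(S(add(add(SZ, mul(add(Z, SSZ), add(Z, SSSZ))), mul(mul(Z, Z), Z))))
  →8  S(S(add(S(add(Z, mul(add(Z, SSZ), add(Z, SSSZ)))), mul(mul(Z, Z), Z))))
  →9  S(S(S(add(add(Z, mul(add(Z, SSZ), add(Z, SSSZ))), mul(mul(Z, Z), Z)))))
  →10  S(S(S(add(mul(add(Z, SSZ), add(Z, SSSZ)), mul(mul(Z, Z), Z)))))
  →11  S(S(S(add(mul(SSZ, add(Z, SSSZ)), mul(mul(Z, Z), Z)))))
  →12  S(S(S(add(add(add(Z, SSSZ), mul(SZ, add(Z, SSSZ))), mul(mul(Z, Z), Z)))))
  →13  S(S(S(add(add(SSSZ, mul(SZ, add(Z, SSSZ))), mul(mul(Z, Z), Z)))))
  →14  S(S(S(add(S(add(SSZ, mul(SZ, add(Z, SSSZ)))), mul(mul(Z, Z), Z)))))
  →15  S(S(S(S(add(add(SSZ, mul(SZ, add(Z, SSSZ))), mul(mul(Z, Z), Z))))))
  →16  S(S(S(S(add(S(add(SZ, mul(SZ, add(Z, SSSZ)))), mul(mul(Z, Z), Z))))))
  →17  S(S(S(S(S(add(add(SZ, mul(SZ, add(Z, SSSZ))), mul(mul(Z, Z), Z)))))))
  →18  S(S(S(S(S(add(S(add(Z, mul(SZ, add(Z, SSSZ)))), mul(mul(Z, Z), Z)))))))
  →19  S(S(S(S(S(S(add(add(Z, mul(SZ, add(Z, SSSZ))), mul(mul(Z, Z), Z))))))))
  →20  S(S(S(S(S(S(add(mul(SZ, add(Z, SSSZ)), mul(mul(Z, Z), Z))))))))
  →21  S(S(S(S(S(S(add(add(add(Z, SSSZ), mul(Z, add(Z, SSSZ))), mul(mul(Z, Z), Z))))))))
  →22  S(S(S(S(S(S(add(add(SSSZ, mul(Z, add(Z, SSSZ))), mul(mul(Z, Z), Z))))))))
  →23  S(S(S(S(S(S(add(S(add(SSZ, mul(Z, add(Z, SSSZ)))), mul(mul(Z, Z), Z))))))))
  →24  S(S(S(S(S(S(S(add(add(SSZ, mul(Z, add(Z, SSSZ))), mul(mul(Z, Z), Z)))))))))
  →25  S(S(S(S(S(S(S(add(S(add(SZ, mul(Z, add(Z, SSSZ)))), mul(mul(Z, Z), Z)))))))))
  →26  S(S(S(S(S(S(S(S(add(add(SZ, mul(Z, add(Z, SSSZ))), mul(mul(Z, Z), Z))))))))))
  →27  S(S(S(S(S(S(S(S(add(S(add(Z, mul(Z, add(Z, SSSZ)))), mul(mul(Z, Z), Z))))))))))
  →28  S(S(S(S(S(S(S(S(S(add(add(Z, mul(Z, add(Z, SSSZ))), mul(mul(Z, Z), Z)))))))))))
  →29  S(S(S(S(S(S(S(S(S(add(mul(Z, add(Z, SSSZ)), mul(mul(Z, Z), Z)))))))))))
  →30  S(S(S(S(S(S(S(S(S(add(Z, mul(mul(Z, Z), Z)))))))))))
  →31  S(S(S(S(S(S(S(S(S(mul(mul(Z, Z), Z))))))))))
  →32  S(S(S(S(S(S(S(S(S(mul(Z, Z))))))))))
  →33  S^9(Z)

Term B:
  start: mul(add(Z, add(SSSZ, Z)), add(SSSZ, Z))
  →1  mul(add(SSSZ, Z), add(SSSZ, Z))
  →2  mul(S(add(SSZ, Z)), add(SSSZ, Z))
  →3  add(add(SSSZ, Z), mul(add(SSZ, Z), add(SSSZ, Z)))
  →4  add(S(add(SSZ, Z)), mul(add(SSZ, Z), add(SSSZ, Z)))
  →5  S(add(add(SSZ, Z), mul(add(SSZ, Z), add(SSSZ, Z))))
  →6  S(add(S(add(SZ, Z)), mul(add(SSZ, Z), add(SSSZ, Z))))
  →7  S(S(add(add(SZ, Z), mul(add(SSZ, Z), add(SSSZ, Z)))))
  →8  S(S(add(S(add(Z, Z)), mul(add(SSZ, Z), add(SSSZ, Z)))))
  →9  S(S(S(add(add(Z, Z), mul(add(SSZ, Z), add(SSSZ, Z))))))
  →10  S(S(S(add(Z, mul(add(SSZ, Z), add(SSSZ, Z))))))
  →11  S(S(S(mul(add(SSZ, Z), add(SSSZ, Z)))))
  →12  S(S(S(mul(S(add(SZ, Z)), add(SSSZ, Z)))))
  →13  S(S(S(add(add(SSSZ, Z), mul(add(SZ, Z), add(SSSZ, Z))))))
  →14  S(S(S(add(S(add(SSZ, Z)), mul(add(SZ, Z), add(SSSZ, Z))))))
  →15  S(S(S(S(add(add(SSZ, Z), mul(add(SZ, Z), add(SSSZ, Z)))))))
  →16  S(S(S(S(add(S(add(SZ, Z)), mul(add(SZ, Z), add(SSSZ, Z)))))))
  →17  S(S(S(S(S(add(add(SZ, Z), mul(add(SZ, Z), add(SSSZ, Z))))))))
  →18  S(S(S(S(S(add(S(add(Z, Z)), mul(add(SZ, Z), add(SSSZ, Z))))))))
  →19  S(S(S(S(S(S(add(add(Z, Z), mul(add(SZ, Z), add(SSSZ, Z)))))))))
  →20  S(S(S(S(S(S(add(Z, mul(add(SZ, Z), add(SSSZ, Z)))))))))
  →21  S(S(S(S(S(S(mul(add(SZ, Z), add(SSSZ, Z))))))))
  →22  S(S(S(S(S(S(mul(S(add(Z, Z)), add(SSSZ, Z))))))))
  →23  S(S(S(S(S(S(add(add(SSSZ, Z), mul(add(Z, Z), add(SSSZ, Z)))))))))
  →24  S(S(S(S(S(S(add(S(add(SSZ, Z)), mul(add(Z, Z), add(SSSZ, Z)))))))))
  →25  S(S(S(S(S(S(S(add(add(SSZ, Z), mul(add(Z, Z), add(SSSZ, Z))))))))))
  →26  S(S(S(S(S(S(S(add(S(add(SZ, Z)), mul(add(Z, Z), add(SSSZ, Z))))))))))
  →27  S(S(S(S(S(S(S(S(add(add(SZ, Z), mul(add(Z, Z), add(SSSZ, Z)))))))))))
  →28  S(S(S(S(S(S(S(S(add(S(add(Z, Z)), mul(add(Z, Z), add(SSSZ, Z)))))))))))
  →29  S(S(S(S(S(S(S(S(S(add(add(Z, Z), mul(add(Z, Z), add(SSSZ, Z))))))))))))
  →30  S(S(S(S(S(S(S(S(S(add(Z, mul(add(Z, Z), add(SSSZ, Z))))))))))))
  →31  S(S(S(S(S(S(S(S(S(mul(add(Z, Z), add(SSSZ, Z)))))))))))
  →32  S(S(S(S(S(S(S(S(S(mul(Z, add(SSSZ, Z)))))))))))
  →33  S^9(Z)

Answer: SAME — A ⇓ S^9(Z), B ⇓ S^9(Z)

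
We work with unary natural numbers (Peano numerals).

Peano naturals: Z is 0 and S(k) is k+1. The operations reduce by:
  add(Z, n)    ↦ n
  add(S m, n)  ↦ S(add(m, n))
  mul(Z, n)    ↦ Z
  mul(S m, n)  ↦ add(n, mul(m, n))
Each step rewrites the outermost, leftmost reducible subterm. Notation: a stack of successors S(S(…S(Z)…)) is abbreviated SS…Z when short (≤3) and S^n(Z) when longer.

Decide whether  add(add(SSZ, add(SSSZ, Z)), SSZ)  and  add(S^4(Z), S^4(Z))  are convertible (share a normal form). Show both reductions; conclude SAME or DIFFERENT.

Answer: DIFFERENT — A ⇓ S^7(Z), B ⇓ S^8(Z)

Working:
Term A:
  start: add(add(SSZ, add(SSSZ, Z)), SSZ)
  step 1: add(S(add(SZ, add(SSSZ, Z))), SSZ)
  step 2: S(add(add(SZ, add(SSSZ, Z)), SSZ))
  step 3: S(add(S(add(Z, add(SSSZ, Z))), SSZ))
  step 4: S(S(add(add(Z, add(SSSZ, Z)), SSZ)))
  step 5: S(S(add(add(SSSZ, Z), SSZ)))
  step 6: S(S(add(S(add(SSZ, Z)), SSZ)))
  step 7: S(S(S(add(add(SSZ, Z), SSZ))))
  step 8: S(S(S(add(S(add(SZ, Z)), SSZ))))
  step 9: S(S(S(S(add(add(SZ, Z), SSZ)))))
  step 10: S(S(S(S(add(S(add(Z, Z)), SSZ)))))
  step 11: S(S(S(S(S(add(add(Z, Z), SSZ))))))
  step 12: S(S(S(S(S(add(Z, SSZ))))))
  step 13: S^7(Z)

Term B:
  start: add(S^4(Z), S^4(Z))
  step 1: S(add(SSSZ, S^4(Z)))
  step 2: S(S(add(SSZ, S^4(Z))))
  step 3: S(S(S(add(SZ, S^4(Z)))))
  step 4: S(S(S(S(add(Z, S^4(Z))))))
  step 5: S^8(Z)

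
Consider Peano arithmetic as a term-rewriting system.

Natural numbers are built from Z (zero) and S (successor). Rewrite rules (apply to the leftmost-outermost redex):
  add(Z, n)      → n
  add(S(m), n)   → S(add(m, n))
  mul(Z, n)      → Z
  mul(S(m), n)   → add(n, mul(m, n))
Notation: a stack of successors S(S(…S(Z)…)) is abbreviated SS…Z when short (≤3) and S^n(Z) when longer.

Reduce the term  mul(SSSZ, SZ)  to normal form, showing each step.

  start: mul(SSSZ, SZ)
  step 1: add(SZ, mul(SSZ, SZ))
  step 2: S(add(Z, mul(SSZ, SZ)))
  step 3: S(mul(SSZ, SZ))
  step 4: S(add(SZ, mul(SZ, SZ)))
  step 5: S(S(add(Z, mul(SZ, SZ))))
  step 6: S(S(mul(SZ, SZ)))
  step 7: S(S(add(SZ, mul(Z, SZ))))
  step 8: S(S(S(add(Z, mul(Z, SZ)))))
  step 9: S(S(S(mul(Z, SZ))))
  step 10: SSSZ

Answer: normal form = SSSZ  (in 10 steps)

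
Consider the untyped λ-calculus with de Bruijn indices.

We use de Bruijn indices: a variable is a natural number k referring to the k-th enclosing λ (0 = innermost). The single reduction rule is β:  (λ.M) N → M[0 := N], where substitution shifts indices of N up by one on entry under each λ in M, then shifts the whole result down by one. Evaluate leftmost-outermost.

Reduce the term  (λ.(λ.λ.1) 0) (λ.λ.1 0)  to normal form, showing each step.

  start: (λ.(λ.λ.1) 0) (λ.λ.1 0)
  step 1: (λ.λ.1) (λ.λ.1 0)
  step 2: λ.λ.λ.1 0

Answer: normal form = λ.λ.λ.1 0  (in 2 steps)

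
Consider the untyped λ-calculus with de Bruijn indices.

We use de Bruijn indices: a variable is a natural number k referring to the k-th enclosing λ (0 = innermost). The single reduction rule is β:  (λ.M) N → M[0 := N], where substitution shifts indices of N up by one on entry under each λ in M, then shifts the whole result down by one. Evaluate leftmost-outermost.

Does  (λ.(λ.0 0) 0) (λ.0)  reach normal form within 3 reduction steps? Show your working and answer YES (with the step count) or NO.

  start: (λ.(λ.0 0) 0) (λ.0)
  step 1: (λ.0 0) (λ.0)
  step 2: (λ.0) (λ.0)
  step 3: λ.0

Answer: YES — reaches normal form λ.0 in 3 ≤ 3 steps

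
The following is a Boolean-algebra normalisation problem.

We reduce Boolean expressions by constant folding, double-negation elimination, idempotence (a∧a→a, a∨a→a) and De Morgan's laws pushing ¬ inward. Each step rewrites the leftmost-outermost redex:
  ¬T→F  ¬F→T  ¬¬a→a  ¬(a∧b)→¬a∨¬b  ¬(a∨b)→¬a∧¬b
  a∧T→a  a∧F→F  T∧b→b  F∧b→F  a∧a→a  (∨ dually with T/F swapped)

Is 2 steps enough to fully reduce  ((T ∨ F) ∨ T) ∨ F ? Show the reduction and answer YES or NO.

Answer: YES — reaches normal form T in 2 ≤ 2 steps

Reduction:
  start: ((T ∨ F) ∨ T) ∨ F
  [1] (T ∨ F) ∨ T
  [2] T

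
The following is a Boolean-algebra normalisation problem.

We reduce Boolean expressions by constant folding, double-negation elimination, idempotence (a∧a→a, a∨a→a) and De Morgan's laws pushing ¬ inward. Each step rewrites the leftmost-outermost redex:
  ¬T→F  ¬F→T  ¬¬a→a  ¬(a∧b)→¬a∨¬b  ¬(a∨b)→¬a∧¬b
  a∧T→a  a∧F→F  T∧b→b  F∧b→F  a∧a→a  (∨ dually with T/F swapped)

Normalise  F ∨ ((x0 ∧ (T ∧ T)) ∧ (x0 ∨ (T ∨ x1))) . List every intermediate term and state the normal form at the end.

Answer: normal form = x0  (in 6 steps)

Derivation:
  start: F ∨ ((x0 ∧ (T ∧ T)) ∧ (x0 ∨ (T ∨ x1)))
  step 1: (x0 ∧ (T ∧ T)) ∧ (x0 ∨ (T ∨ x1))
  step 2: (x0 ∧ T) ∧ (x0 ∨ (T ∨ x1))
  step 3: x0 ∧ (x0 ∨ (T ∨ x1))
  step 4: x0 ∧ (x0 ∨ T)
  step 5: x0 ∧ T
  step 6: x0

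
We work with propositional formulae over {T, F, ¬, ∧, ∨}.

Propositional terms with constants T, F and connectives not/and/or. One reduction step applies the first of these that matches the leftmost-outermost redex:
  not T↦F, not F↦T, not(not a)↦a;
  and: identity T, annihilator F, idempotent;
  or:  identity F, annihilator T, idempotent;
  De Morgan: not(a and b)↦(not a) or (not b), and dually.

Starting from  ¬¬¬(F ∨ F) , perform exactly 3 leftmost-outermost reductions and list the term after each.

  start: ¬¬¬(F ∨ F)
  [1] ¬(F ∨ F)
  [2] ¬F ∧ ¬F
  [3] ¬F

Answer: after 3 steps: ¬F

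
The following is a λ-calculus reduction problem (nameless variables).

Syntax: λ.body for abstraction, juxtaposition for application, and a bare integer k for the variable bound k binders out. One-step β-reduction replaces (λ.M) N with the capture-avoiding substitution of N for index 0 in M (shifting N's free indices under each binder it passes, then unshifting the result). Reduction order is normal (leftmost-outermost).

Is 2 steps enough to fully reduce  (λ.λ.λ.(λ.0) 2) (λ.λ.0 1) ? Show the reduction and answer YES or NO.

Answer: YES — reaches normal form λ.λ.λ.λ.0 1 in 2 ≤ 2 steps

Derivation:
  start: (λ.λ.λ.(λ.0) 2) (λ.λ.0 1)
  [1] λ.λ.(λ.0) (λ.λ.0 1)
  [2] λ.λ.λ.λ.0 1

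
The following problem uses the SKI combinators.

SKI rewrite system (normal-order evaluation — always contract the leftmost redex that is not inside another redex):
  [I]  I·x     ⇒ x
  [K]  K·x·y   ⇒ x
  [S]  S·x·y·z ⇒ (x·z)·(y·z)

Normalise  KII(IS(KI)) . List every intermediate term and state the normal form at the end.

Answer: normal form = S(KI)  (in 3 steps)

Derivation:
  start: KII(IS(KI))
  [1] I(IS(KI))
  [2] IS(KI)
  [3] S(KI)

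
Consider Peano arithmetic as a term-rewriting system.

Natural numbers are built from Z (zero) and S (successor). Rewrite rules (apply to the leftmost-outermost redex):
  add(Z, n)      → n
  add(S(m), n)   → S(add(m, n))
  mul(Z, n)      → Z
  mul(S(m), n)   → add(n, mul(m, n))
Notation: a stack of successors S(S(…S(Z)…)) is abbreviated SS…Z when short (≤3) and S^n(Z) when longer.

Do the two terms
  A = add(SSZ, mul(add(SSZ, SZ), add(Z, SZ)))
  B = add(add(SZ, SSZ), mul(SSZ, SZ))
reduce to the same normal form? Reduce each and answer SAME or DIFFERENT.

Answer: SAME — A ⇓ S^5(Z), B ⇓ S^5(Z)

Reduction:
Term A:
  start: add(SSZ, mul(add(SSZ, SZ), add(Z, SZ)))
  step 1: S(add(SZ, mul(add(SSZ, SZ), add(Z, SZ))))
  step 2: S(S(add(Z, mul(add(SSZ, SZ), add(Z, SZ)))))
  step 3: S(S(mul(add(SSZ, SZ), add(Z, SZ))))
  step 4: S(S(mul(S(add(SZ, SZ)), add(Z, SZ))))
  step 5: S(S(add(add(Z, SZ), mul(add(SZ, SZ), add(Z, SZ)))))
  step 6: S(S(add(SZ, mul(add(SZ, SZ), add(Z, SZ)))))
  step 7: S(S(S(add(Z, mul(add(SZ, SZ), add(Z, SZ))))))
  step 8: S(S(S(mul(add(SZ, SZ), add(Z, SZ)))))
  step 9: S(S(S(mul(S(add(Z, SZ)), add(Z, SZ)))))
  step 10: S(S(S(add(add(Z, SZ), mul(add(Z, SZ), add(Z, SZ))))))
  step 11: S(S(S(add(SZ, mul(add(Z, SZ), add(Z, SZ))))))
  step 12: S(S(S(S(add(Z, mul(add(Z, SZ), add(Z, SZ)))))))
  step 13: S(S(S(S(mul(add(Z, SZ), add(Z, SZ))))))
  step 14: S(S(S(S(mul(SZ, add(Z, SZ))))))
  step 15: S(S(S(S(add(add(Z, SZ), mul(Z, add(Z, SZ)))))))
  step 16: S(S(S(S(add(SZ, mul(Z, add(Z, SZ)))))))
  step 17: S(S(S(S(S(add(Z, mul(Z, add(Z, SZ))))))))
  step 18: S(S(S(S(S(mul(Z, add(Z, SZ)))))))
  step 19: S^5(Z)

Term B:
  start: add(add(SZ, SSZ), mul(SSZ, SZ))
  step 1: add(S(add(Z, SSZ)), mul(SSZ, SZ))
  step 2: S(add(add(Z, SSZ), mul(SSZ, SZ)))
  step 3: S(add(SSZ, mul(SSZ, SZ)))
  step 4: S(S(add(SZ, mul(SSZ, SZ))))
  step 5: S(S(S(add(Z, mul(SSZ, SZ)))))
  step 6: S(S(S(mul(SSZ, SZ))))
  step 7: S(S(S(add(SZ, mul(SZ, SZ)))))
  step 8: S(S(S(S(add(Z, mul(SZ, SZ))))))
  step 9: S(S(S(S(mul(SZ, SZ)))))
  step 10: S(S(S(S(add(SZ, mul(Z, SZ))))))
  step 11: S(S(S(S(S(add(Z, mul(Z, SZ)))))))
  step 12: S(S(S(S(S(mul(Z, SZ))))))
  step 13: S^5(Z)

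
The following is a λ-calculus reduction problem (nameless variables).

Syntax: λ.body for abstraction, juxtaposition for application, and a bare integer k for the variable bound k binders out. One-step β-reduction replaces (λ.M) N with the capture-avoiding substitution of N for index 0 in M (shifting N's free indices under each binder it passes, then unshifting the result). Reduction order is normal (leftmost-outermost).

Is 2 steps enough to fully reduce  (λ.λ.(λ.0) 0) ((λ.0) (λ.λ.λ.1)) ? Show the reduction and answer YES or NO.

Answer: YES — reaches normal form λ.0 in 2 ≤ 2 steps

Derivation:
  start: (λ.λ.(λ.0) 0) ((λ.0) (λ.λ.λ.1))
  step 1: λ.(λ.0) 0
  step 2: λ.0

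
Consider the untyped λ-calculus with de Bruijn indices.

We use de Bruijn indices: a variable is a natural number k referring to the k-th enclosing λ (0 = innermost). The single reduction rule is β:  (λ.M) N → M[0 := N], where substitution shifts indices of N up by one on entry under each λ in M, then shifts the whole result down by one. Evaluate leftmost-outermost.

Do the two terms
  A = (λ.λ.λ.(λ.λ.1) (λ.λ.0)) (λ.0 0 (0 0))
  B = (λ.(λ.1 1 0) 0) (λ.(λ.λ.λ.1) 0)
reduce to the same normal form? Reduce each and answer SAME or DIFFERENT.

Answer: DIFFERENT — A ⇓ λ.λ.λ.λ.λ.0, B ⇓ λ.λ.λ.λ.1

Working:
Term A:
  start: (λ.λ.λ.(λ.λ.1) (λ.λ.0)) (λ.0 0 (0 0))
  →1  λ.λ.(λ.λ.1) (λ.λ.0)
  →2  λ.λ.λ.λ.λ.0

Term B:
  start: (λ.(λ.1 1 0) 0) (λ.(λ.λ.λ.1) 0)
  →1  (λ.(λ.(λ.λ.λ.1) 0) (λ.(λ.λ.λ.1) 0) 0) (λ.(λ.λ.λ.1) 0)
  →2  (λ.(λ.λ.λ.1) 0) (λ.(λ.λ.λ.1) 0) (λ.(λ.λ.λ.1) 0)
  →3  (λ.λ.λ.1) (λ.(λ.λ.λ.1) 0) (λ.(λ.λ.λ.1) 0)
  →4  (λ.λ.1) (λ.(λ.λ.λ.1) 0)
  →5  λ.λ.(λ.λ.λ.1) 0
  →6  λ.λ.λ.λ.1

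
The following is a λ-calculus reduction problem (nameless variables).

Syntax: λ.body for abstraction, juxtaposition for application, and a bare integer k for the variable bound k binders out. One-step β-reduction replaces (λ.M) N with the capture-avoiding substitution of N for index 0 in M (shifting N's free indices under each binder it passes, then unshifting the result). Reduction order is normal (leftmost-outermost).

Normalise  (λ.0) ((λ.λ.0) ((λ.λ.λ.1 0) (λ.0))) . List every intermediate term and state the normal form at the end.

Answer: normal form = λ.0  (in 2 steps)

Working:
  start: (λ.0) ((λ.λ.0) ((λ.λ.λ.1 0) (λ.0)))
  [1] (λ.λ.0) ((λ.λ.λ.1 0) (λ.0))
  [2] λ.0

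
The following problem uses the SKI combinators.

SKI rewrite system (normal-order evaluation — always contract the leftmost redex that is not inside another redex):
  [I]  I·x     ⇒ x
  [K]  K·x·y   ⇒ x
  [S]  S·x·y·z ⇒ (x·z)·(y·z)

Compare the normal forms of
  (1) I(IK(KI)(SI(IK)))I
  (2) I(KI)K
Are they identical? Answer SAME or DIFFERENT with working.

Term A:
  start: I(IK(KI)(SI(IK)))I
  →1  IK(KI)(SI(IK))I
  →2  K(KI)(SI(IK))I
  →3  KII
  →4  I

Term B:
  start: I(KI)K
  →1  KIK
  →2  I

Answer: SAME — A ⇓ I, B ⇓ I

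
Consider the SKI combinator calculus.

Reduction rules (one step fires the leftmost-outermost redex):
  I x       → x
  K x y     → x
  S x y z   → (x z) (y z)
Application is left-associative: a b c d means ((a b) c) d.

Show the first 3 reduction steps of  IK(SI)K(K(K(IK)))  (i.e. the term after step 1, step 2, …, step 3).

  start: IK(SI)K(K(K(IK)))
  step 1: K(SI)K(K(K(IK)))
  step 2: SI(K(K(IK)))
  step 3: SI(K(KK))

Answer: after 3 steps: SI(K(KK))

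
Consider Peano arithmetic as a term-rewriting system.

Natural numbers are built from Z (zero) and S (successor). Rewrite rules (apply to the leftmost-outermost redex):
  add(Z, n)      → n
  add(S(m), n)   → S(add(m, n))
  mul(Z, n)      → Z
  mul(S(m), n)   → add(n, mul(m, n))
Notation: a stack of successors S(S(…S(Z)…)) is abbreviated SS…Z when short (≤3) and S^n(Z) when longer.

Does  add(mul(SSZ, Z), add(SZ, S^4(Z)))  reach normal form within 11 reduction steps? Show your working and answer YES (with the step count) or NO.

Answer: YES — reaches normal form S^5(Z) in 8 ≤ 11 steps

Derivation:
  start: add(mul(SSZ, Z), add(SZ, S^4(Z)))
  [1] add(add(Z, mul(SZ, Z)), add(SZ, S^4(Z)))
  [2] add(mul(SZ, Z), add(SZ, S^4(Z)))
  [3] add(add(Z, mul(Z, Z)), add(SZ, S^4(Z)))
  [4] add(mul(Z, Z), add(SZ, S^4(Z)))
  [5] add(Z, add(SZ, S^4(Z)))
  [6] add(SZ, S^4(Z))
  [7] S(add(Z, S^4(Z)))
  [8] S^5(Z)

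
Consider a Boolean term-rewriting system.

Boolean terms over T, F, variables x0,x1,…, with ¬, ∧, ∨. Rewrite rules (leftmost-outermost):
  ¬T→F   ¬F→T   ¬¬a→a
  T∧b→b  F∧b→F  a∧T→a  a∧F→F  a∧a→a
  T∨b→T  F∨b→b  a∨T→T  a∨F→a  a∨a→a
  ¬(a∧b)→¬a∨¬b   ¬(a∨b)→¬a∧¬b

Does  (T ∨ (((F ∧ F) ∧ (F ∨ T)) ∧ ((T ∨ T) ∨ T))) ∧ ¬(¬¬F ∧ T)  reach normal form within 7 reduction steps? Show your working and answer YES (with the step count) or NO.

  start: (T ∨ (((F ∧ F) ∧ (F ∨ T)) ∧ ((T ∨ T) ∨ T))) ∧ ¬(¬¬F ∧ T)
  →1  T ∧ ¬(¬¬F ∧ T)
  →2  ¬(¬¬F ∧ T)
  →3  ¬¬¬F ∨ ¬T
  →4  ¬F ∨ ¬T
  →5  T ∨ ¬T
  →6  T

Answer: YES — reaches normal form T in 6 ≤ 7 steps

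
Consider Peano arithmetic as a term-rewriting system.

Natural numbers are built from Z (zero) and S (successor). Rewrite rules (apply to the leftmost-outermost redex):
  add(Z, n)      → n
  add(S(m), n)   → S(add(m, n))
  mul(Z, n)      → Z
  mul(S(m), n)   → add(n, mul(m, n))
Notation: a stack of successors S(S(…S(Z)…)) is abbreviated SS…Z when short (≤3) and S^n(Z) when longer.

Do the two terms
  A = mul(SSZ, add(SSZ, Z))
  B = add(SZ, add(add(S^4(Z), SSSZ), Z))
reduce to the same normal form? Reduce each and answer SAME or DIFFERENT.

Term A:
  start: mul(SSZ, add(SSZ, Z))
  [1] add(add(SSZ, Z), mul(SZ, add(SSZ, Z)))
  [2] add(S(add(SZ, Z)), mul(SZ, add(SSZ, Z)))
  [3] S(add(add(SZ, Z), mul(SZ, add(SSZ, Z))))
  [4] S(add(S(add(Z, Z)), mul(SZ, add(SSZ, Z))))
  [5] S(S(add(add(Z, Z), mul(SZ, add(SSZ, Z)))))
  [6] S(S(add(Z, mul(SZ, add(SSZ, Z)))))
  [7] S(S(mul(SZ, add(SSZ, Z))))
  [8] S(S(add(add(SSZ, Z), mul(Z, add(SSZ, Z)))))
  [9] S(S(add(S(add(SZ, Z)), mul(Z, add(SSZ, Z)))))
  [10] S(S(S(add(add(SZ, Z), mul(Z, add(SSZ, Z))))))
  [11] S(S(S(add(S(add(Z, Z)), mul(Z, add(SSZ, Z))))))
  [12] S(S(S(S(add(add(Z, Z), mul(Z, add(SSZ, Z)))))))
  [13] S(S(S(S(add(Z, mul(Z, add(SSZ, Z)))))))
  [14] S(S(S(S(mul(Z, add(SSZ, Z))))))
  [15] S^4(Z)

Term B:
  start: add(SZ, add(add(S^4(Z), SSSZ), Z))
  [1] S(add(Z, add(add(S^4(Z), SSSZ), Z)))
  [2] S(add(add(S^4(Z), SSSZ), Z))
  [3] S(add(S(add(SSSZ, SSSZ)), Z))
  [4] S(S(add(add(SSSZ, SSSZ), Z)))
  [5] S(S(add(S(add(SSZ, SSSZ)), Z)))
  [6] S(S(S(add(add(SSZ, SSSZ), Z))))
  [7] S(S(S(add(S(add(SZ, SSSZ)), Z))))
  [8] S(S(S(S(add(add(SZ, SSSZ), Z)))))
  [9] S(S(S(S(add(S(add(Z, SSSZ)), Z)))))
  [10] S(S(S(S(S(add(add(Z, SSSZ), Z))))))
  [11] S(S(S(S(S(add(SSSZ, Z))))))
  [12] S(S(S(S(S(S(add(SSZ, Z)))))))
  [13] S(S(S(S(S(S(S(add(SZ, Z))))))))
  [14] S(S(S(S(S(S(S(S(add(Z, Z)))))))))
  [15] S^8(Z)

Answer: DIFFERENT — A ⇓ S^4(Z), B ⇓ S^8(Z)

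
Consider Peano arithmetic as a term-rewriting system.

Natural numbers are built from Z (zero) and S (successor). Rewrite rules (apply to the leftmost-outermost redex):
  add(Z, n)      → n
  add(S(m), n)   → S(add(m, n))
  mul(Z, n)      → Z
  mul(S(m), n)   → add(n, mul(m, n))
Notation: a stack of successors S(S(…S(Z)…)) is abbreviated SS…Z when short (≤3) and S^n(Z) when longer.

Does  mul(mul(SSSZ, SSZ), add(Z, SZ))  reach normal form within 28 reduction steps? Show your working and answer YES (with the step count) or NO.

  start: mul(mul(SSSZ, SSZ), add(Z, SZ))
  [1] mul(add(SSZ, mul(SSZ, SSZ)), add(Z, SZ))
  [2] mul(S(add(SZ, mul(SSZ, SSZ))), add(Z, SZ))
  [3] add(add(Z, SZ), mul(add(SZ, mul(SSZ, SSZ)), add(Z, SZ)))
  [4] add(SZ, mul(add(SZ, mul(SSZ, SSZ)), add(Z, SZ)))
  [5] S(add(Z, mul(add(SZ, mul(SSZ, SSZ)), add(Z, SZ))))
  [6] S(mul(add(SZ, mul(SSZ, SSZ)), add(Z, SZ)))
  [7] S(mul(S(add(Z, mul(SSZ, SSZ))), add(Z, SZ)))
  [8] S(add(add(Z, SZ), mul(add(Z, mul(SSZ, SSZ)), add(Z, SZ))))
  [9] S(add(SZ, mul(add(Z, mul(SSZ, SSZ)), add(Z, SZ))))
  [10] S(S(add(Z, mul(add(Z, mul(SSZ, SSZ)), add(Z, SZ)))))
  [11] S(S(mul(add(Z, mul(SSZ, SSZ)), add(Z, SZ))))
  [12] S(S(mul(mul(SSZ, SSZ), add(Z, SZ))))
  [13] S(S(mul(add(SSZ, mul(SZ, SSZ)), add(Z, SZ))))
  [14] S(S(mul(S(add(SZ, mul(SZ, SSZ))), add(Z, SZ))))
  [15] S(S(add(add(Z, SZ), mul(add(SZ, mul(SZ, SSZ)), add(Z, SZ)))))
  [16] S(S(add(SZ, mul(add(SZ, mul(SZ, SSZ)), add(Z, SZ)))))
  [17] S(S(S(add(Z, mul(add(SZ, mul(SZ, SSZ)), add(Z, SZ))))))
  [18] S(S(S(mul(add(SZ, mul(SZ, SSZ)), add(Z, SZ)))))
  [19] S(S(S(mul(S(add(Z, mul(SZ, SSZ))), add(Z, SZ)))))
  [20] S(S(S(add(add(Z, SZ), mul(add(Z, mul(SZ, SSZ)), add(Z, SZ))))))
  [21] S(S(S(add(SZ, mul(add(Z, mul(SZ, SSZ)), add(Z, SZ))))))
  [22] S(S(S(S(add(Z, mul(add(Z, mul(SZ, SSZ)), add(Z, SZ)))))))
  [23] S(S(S(S(mul(add(Z, mul(SZ, SSZ)), add(Z, SZ))))))
  [24] S(S(S(S(mul(mul(SZ, SSZ), add(Z, SZ))))))
  [25] S(S(S(S(mul(add(SSZ, mul(Z, SSZ)), add(Z, SZ))))))
  [26] S(S(S(S(mul(S(add(SZ, mul(Z, SSZ))), add(Z, SZ))))))
  [27] S(S(S(S(add(add(Z, SZ), mul(add(SZ, mul(Z, SSZ)), add(Z, SZ)))))))
  [28] S(S(S(S(add(SZ, mul(add(SZ, mul(Z, SSZ)), add(Z, SZ)))))))

Answer: NO — after 28 steps the term is S(S(S(S(add(SZ, mul(add(SZ, mul(Z, SSZ)), add(Z, SZ))))))), not yet normal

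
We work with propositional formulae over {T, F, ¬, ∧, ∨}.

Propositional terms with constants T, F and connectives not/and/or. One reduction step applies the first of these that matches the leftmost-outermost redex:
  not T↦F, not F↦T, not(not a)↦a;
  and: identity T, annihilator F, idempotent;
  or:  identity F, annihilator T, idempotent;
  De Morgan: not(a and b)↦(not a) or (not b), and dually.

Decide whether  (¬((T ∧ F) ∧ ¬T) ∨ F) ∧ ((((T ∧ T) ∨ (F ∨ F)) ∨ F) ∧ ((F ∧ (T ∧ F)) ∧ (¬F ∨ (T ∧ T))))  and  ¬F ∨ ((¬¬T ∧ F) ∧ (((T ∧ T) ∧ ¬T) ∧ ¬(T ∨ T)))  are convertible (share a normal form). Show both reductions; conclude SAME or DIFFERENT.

Answer: DIFFERENT — A ⇓ F, B ⇓ T

Reduction:
Term A:
  start: (¬((T ∧ F) ∧ ¬T) ∨ F) ∧ ((((T ∧ T) ∨ (F ∨ F)) ∨ F) ∧ ((F ∧ (T ∧ F)) ∧ (¬F ∨ (T ∧ T))))
  [1] ¬((T ∧ F) ∧ ¬T) ∧ ((((T ∧ T) ∨ (F ∨ F)) ∨ F) ∧ ((F ∧ (T ∧ F)) ∧ (¬F ∨ (T ∧ T))))
  [2] (¬(T ∧ F) ∨ ¬¬T) ∧ ((((T ∧ T) ∨ (F ∨ F)) ∨ F) ∧ ((F ∧ (T ∧ F)) ∧ (¬F ∨ (T ∧ T))))
  [3] ((¬T ∨ ¬F) ∨ ¬¬T) ∧ ((((T ∧ T) ∨ (F ∨ F)) ∨ F) ∧ ((F ∧ (T ∧ F)) ∧ (¬F ∨ (T ∧ T))))
  [4] ((F ∨ ¬F) ∨ ¬¬T) ∧ ((((T ∧ T) ∨ (F ∨ F)) ∨ F) ∧ ((F ∧ (T ∧ F)) ∧ (¬F ∨ (T ∧ T))))
  [5] (¬F ∨ ¬¬T) ∧ ((((T ∧ T) ∨ (F ∨ F)) ∨ F) ∧ ((F ∧ (T ∧ F)) ∧ (¬F ∨ (T ∧ T))))
  [6] (T ∨ ¬¬T) ∧ ((((T ∧ T) ∨ (F ∨ F)) ∨ F) ∧ ((F ∧ (T ∧ F)) ∧ (¬F ∨ (T ∧ T))))
  [7] T ∧ ((((T ∧ T) ∨ (F ∨ F)) ∨ F) ∧ ((F ∧ (T ∧ F)) ∧ (¬F ∨ (T ∧ T))))
  [8] (((T ∧ T) ∨ (F ∨ F)) ∨ F) ∧ ((F ∧ (T ∧ F)) ∧ (¬F ∨ (T ∧ T)))
  [9] ((T ∧ T) ∨ (F ∨ F)) ∧ ((F ∧ (T ∧ F)) ∧ (¬F ∨ (T ∧ T)))
  [10] (T ∨ (F ∨ F)) ∧ ((F ∧ (T ∧ F)) ∧ (¬F ∨ (T ∧ T)))
  [11] T ∧ ((F ∧ (T ∧ F)) ∧ (¬F ∨ (T ∧ T)))
  [12] (F ∧ (T ∧ F)) ∧ (¬F ∨ (T ∧ T))
  [13] F ∧ (¬F ∨ (T ∧ T))
  [14] F

Term B:
  start: ¬F ∨ ((¬¬T ∧ F) ∧ (((T ∧ T) ∧ ¬T) ∧ ¬(T ∨ T)))
  [1] T ∨ ((¬¬T ∧ F) ∧ (((T ∧ T) ∧ ¬T) ∧ ¬(T ∨ T)))
  [2] T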